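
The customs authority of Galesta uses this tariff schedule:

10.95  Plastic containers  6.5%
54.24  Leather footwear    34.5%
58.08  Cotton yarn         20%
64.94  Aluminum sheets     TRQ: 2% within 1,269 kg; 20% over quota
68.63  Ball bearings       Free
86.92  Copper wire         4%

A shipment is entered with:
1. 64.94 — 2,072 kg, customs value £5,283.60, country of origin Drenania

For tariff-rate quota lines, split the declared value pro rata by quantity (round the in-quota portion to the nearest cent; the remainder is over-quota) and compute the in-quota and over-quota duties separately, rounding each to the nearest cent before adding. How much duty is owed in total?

Line 1 (64.94, Drenania, 2,072 kg, £5,283.60):
Code 64.94 is under a tariff-rate quota (threshold 1,269 kg). In-quota: 1,269 kg at 2%; over-quota: 803 kg at 20%.
Pro-rata value split: in-quota = £5,283.60 × 1,269/2,072 = £3,235.95; over-quota = £5,283.60 − £3,235.95 = £2,047.65.
In-quota duty = £3,235.95 × 2% = £64.72. Over-quota duty = £2,047.65 × 20% = £409.53.
Line duty = £64.72 + £409.53 = £474.25.

£474.25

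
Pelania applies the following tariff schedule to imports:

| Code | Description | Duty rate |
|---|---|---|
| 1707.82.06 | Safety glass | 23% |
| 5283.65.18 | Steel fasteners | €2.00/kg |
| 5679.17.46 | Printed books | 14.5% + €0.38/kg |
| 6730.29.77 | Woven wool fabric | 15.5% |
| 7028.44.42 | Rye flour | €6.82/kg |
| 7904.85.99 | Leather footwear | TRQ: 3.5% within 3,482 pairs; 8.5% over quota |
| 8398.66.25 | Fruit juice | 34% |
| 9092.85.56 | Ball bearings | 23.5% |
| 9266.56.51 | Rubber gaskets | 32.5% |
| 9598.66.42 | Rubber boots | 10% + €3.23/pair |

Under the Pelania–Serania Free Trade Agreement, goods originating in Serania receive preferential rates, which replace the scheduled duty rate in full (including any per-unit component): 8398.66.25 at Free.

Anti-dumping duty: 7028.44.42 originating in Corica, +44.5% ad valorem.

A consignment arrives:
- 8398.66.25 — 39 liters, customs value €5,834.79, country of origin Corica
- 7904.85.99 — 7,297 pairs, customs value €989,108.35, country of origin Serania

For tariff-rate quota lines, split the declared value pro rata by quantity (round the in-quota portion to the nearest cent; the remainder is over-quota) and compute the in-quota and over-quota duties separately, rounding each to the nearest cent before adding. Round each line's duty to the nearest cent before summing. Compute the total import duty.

Line 1 (8398.66.25, Corica, 39 liters, €5,834.79):
Base rate for 8398.66.25 is 34%.
8398.66.25 has an FTA preferential rate, but origin Corica is not Serania; base rate stands.
Duty = €5,834.79 × 34% = €1,983.83.
Line 2 (7904.85.99, Serania, 7,297 pairs, €989,108.35):
Code 7904.85.99 is under a tariff-rate quota (threshold 3,482 pairs). In-quota: 3,482 pairs at 3.5%; over-quota: 3,815 pairs at 8.5%.
Pro-rata value split: in-quota = €989,108.35 × 3,482/7,297 = €471,985.10; over-quota = €989,108.35 − €471,985.10 = €517,123.25.
In-quota duty = €471,985.10 × 3.5% = €16,519.48. Over-quota duty = €517,123.25 × 8.5% = €43,955.48.
Line duty = €16,519.48 + €43,955.48 = €60,474.96.
Total = €1,983.83 + €60,474.96 = €62,458.79.

€62,458.79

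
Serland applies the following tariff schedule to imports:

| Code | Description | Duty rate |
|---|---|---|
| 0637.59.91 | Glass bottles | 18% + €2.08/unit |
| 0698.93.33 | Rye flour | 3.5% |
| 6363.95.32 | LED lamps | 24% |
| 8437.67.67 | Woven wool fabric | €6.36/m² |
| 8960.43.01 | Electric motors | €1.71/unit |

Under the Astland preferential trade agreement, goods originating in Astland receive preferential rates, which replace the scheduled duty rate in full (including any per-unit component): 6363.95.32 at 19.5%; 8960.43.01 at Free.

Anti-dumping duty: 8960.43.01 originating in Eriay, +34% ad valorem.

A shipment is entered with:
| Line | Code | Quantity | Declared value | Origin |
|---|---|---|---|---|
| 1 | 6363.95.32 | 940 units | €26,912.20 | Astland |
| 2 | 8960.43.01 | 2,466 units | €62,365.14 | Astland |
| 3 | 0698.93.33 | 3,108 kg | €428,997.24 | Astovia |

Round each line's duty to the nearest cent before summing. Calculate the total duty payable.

Line 1 (6363.95.32, Astland, 940 units, €26,912.20):
Base rate for 6363.95.32 is 24%.
Origin Astland qualifies under the Serland–Astland agreement and 6363.95.32 is covered: preferential rate 19.5% applies instead.
Duty = €26,912.20 × 19.5% = €5,247.88.
Line 2 (8960.43.01, Astland, 2,466 units, €62,365.14):
Base rate for 8960.43.01 is €1.71/unit.
Origin Astland qualifies under the Serland–Astland agreement and 8960.43.01 is covered: preferential rate Free applies instead.
The additional-duty order on 8960.43.01 targets Eriay, not Astland; it does not apply.
Duty = €62,365.14 × 0% = €0.00.
Line 3 (0698.93.33, Astovia, 3,108 kg, €428,997.24):
Base rate for 0698.93.33 is 3.5%.
Duty = €428,997.24 × 3.5% = €15,014.90.
Total = €5,247.88 + €0.00 + €15,014.90 = €20,262.78.

€20,262.78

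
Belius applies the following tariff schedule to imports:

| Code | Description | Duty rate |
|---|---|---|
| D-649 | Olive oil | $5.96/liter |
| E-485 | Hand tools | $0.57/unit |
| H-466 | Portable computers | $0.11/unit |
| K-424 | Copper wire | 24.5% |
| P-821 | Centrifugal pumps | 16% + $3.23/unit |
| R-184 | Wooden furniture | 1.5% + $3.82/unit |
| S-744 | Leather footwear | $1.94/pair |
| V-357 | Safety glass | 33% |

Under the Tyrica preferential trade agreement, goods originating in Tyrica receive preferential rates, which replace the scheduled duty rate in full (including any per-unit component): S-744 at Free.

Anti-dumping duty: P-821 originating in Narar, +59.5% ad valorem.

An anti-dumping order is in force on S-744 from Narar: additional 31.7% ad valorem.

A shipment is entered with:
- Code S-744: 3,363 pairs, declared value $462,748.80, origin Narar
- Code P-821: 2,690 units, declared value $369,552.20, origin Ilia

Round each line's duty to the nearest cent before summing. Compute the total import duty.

$221,032.64

Line 1 (S-744, Narar, 3,363 pairs, $462,748.80):
Base rate for S-744 is $1.94/pair.
S-744 has an FTA preferential rate, but origin Narar is not Tyrica; base rate stands.
Additional duty on S-744 from Narar: +31.7% ad valorem. Applied ad valorem rate = 31.7%.
Duty = $462,748.80 × 31.7% + 3,363 × $1.94 = $153,215.59.
Line 2 (P-821, Ilia, 2,690 units, $369,552.20):
Base rate for P-821 is 16% + $3.23/unit.
The additional-duty order on P-821 targets Narar, not Ilia; it does not apply.
Duty = $369,552.20 × 16% + 2,690 × $3.23 = $67,817.05.
Total = $153,215.59 + $67,817.05 = $221,032.64.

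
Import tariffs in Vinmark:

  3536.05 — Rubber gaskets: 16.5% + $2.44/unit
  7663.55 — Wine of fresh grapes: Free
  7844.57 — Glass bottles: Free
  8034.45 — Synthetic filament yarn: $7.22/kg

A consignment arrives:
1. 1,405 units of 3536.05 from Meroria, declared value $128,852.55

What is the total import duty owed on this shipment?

Line 1 (3536.05, Meroria, 1,405 units, $128,852.55):
Base rate for 3536.05 is 16.5% + $2.44/unit.
Duty = $128,852.55 × 16.5% + 1,405 × $2.44 = $24,688.87.

$24,688.87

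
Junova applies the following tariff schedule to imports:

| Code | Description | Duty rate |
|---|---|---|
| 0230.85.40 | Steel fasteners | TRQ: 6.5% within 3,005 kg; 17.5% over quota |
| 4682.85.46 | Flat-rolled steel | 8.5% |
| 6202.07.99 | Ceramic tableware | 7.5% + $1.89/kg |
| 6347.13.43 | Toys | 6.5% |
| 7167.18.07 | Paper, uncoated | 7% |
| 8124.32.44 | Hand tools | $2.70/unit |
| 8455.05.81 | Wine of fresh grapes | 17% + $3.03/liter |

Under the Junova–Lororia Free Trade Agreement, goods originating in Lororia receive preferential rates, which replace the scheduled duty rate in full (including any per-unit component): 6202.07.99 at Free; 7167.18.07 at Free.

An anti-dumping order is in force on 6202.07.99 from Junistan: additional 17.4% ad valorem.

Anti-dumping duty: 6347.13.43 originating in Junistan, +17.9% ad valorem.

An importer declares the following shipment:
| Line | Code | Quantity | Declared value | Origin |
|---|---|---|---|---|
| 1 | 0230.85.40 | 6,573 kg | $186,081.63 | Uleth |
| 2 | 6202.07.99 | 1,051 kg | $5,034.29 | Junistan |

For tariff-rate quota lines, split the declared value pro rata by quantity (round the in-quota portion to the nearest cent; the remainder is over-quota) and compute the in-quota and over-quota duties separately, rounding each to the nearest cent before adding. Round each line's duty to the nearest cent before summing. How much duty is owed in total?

$26,446.34

Line 1 (0230.85.40, Uleth, 6,573 kg, $186,081.63):
Code 0230.85.40 is under a tariff-rate quota (threshold 3,005 kg). In-quota: 3,005 kg at 6.5%; over-quota: 3,568 kg at 17.5%.
Pro-rata value split: in-quota = $186,081.63 × 3,005/6,573 = $85,071.55; over-quota = $186,081.63 − $85,071.55 = $101,010.08.
In-quota duty = $85,071.55 × 6.5% = $5,529.65. Over-quota duty = $101,010.08 × 17.5% = $17,676.76.
Line duty = $5,529.65 + $17,676.76 = $23,206.41.
Line 2 (6202.07.99, Junistan, 1,051 kg, $5,034.29):
Base rate for 6202.07.99 is 7.5% + $1.89/kg.
6202.07.99 has an FTA preferential rate, but origin Junistan is not Lororia; base rate stands.
Additional duty on 6202.07.99 from Junistan: +17.4%. Applied ad valorem rate: 7.5% + 17.4% = 24.9%.
Duty = $5,034.29 × 24.9% + 1,051 × $1.89 = $3,239.93.
Total = $23,206.41 + $3,239.93 = $26,446.34.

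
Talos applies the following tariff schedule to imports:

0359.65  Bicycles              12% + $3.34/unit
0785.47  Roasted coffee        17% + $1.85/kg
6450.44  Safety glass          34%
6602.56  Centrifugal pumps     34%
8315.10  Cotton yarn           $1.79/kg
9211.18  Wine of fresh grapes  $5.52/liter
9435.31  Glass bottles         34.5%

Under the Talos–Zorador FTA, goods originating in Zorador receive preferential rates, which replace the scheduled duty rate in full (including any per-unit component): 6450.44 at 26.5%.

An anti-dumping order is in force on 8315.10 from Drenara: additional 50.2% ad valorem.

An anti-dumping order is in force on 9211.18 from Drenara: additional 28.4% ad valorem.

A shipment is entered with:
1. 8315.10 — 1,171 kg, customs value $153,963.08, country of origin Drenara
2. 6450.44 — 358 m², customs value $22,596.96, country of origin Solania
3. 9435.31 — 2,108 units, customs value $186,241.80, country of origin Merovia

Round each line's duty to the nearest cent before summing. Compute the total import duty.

$151,321.95

Line 1 (8315.10, Drenara, 1,171 kg, $153,963.08):
Base rate for 8315.10 is $1.79/kg.
Additional duty on 8315.10 from Drenara: +50.2% ad valorem. Applied ad valorem rate = 50.2%.
Duty = $153,963.08 × 50.2% + 1,171 × $1.79 = $79,385.56.
Line 2 (6450.44, Solania, 358 m², $22,596.96):
Base rate for 6450.44 is 34%.
6450.44 has an FTA preferential rate, but origin Solania is not Zorador; base rate stands.
Duty = $22,596.96 × 34% = $7,682.97.
Line 3 (9435.31, Merovia, 2,108 units, $186,241.80):
Base rate for 9435.31 is 34.5%.
Duty = $186,241.80 × 34.5% = $64,253.42.
Total = $79,385.56 + $7,682.97 + $64,253.42 = $151,321.95.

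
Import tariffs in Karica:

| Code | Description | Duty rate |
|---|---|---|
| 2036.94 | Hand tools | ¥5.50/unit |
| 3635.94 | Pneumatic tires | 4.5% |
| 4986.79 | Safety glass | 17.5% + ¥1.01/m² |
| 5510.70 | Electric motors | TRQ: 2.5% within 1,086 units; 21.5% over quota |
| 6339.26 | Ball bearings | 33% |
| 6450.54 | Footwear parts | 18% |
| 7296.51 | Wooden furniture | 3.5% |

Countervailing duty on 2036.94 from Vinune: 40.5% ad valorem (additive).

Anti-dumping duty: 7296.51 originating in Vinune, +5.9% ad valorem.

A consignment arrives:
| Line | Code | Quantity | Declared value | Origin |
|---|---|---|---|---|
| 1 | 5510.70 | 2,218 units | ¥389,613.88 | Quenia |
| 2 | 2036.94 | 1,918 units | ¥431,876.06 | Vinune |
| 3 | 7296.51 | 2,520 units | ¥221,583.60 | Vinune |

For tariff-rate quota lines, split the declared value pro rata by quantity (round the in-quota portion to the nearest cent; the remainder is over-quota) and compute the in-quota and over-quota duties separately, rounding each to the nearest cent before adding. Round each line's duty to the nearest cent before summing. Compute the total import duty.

Line 1 (5510.70, Quenia, 2,218 units, ¥389,613.88):
Code 5510.70 is under a tariff-rate quota (threshold 1,086 units). In-quota: 1,086 units at 2.5%; over-quota: 1,132 units at 21.5%.
Pro-rata value split: in-quota = ¥389,613.88 × 1,086/2,218 = ¥190,766.76; over-quota = ¥389,613.88 − ¥190,766.76 = ¥198,847.12.
In-quota duty = ¥190,766.76 × 2.5% = ¥4,769.17. Over-quota duty = ¥198,847.12 × 21.5% = ¥42,752.13.
Line duty = ¥4,769.17 + ¥42,752.13 = ¥47,521.30.
Line 2 (2036.94, Vinune, 1,918 units, ¥431,876.06):
Base rate for 2036.94 is ¥5.50/unit.
Additional duty on 2036.94 from Vinune: +40.5% ad valorem. Applied ad valorem rate = 40.5%.
Duty = ¥431,876.06 × 40.5% + 1,918 × ¥5.50 = ¥185,458.80.
Line 3 (7296.51, Vinune, 2,520 units, ¥221,583.60):
Base rate for 7296.51 is 3.5%.
Additional duty on 7296.51 from Vinune: +5.9%. Applied ad valorem rate: 3.5% + 5.9% = 9.4%.
Duty = ¥221,583.60 × 9.4% = ¥20,828.86.
Total = ¥47,521.30 + ¥185,458.80 + ¥20,828.86 = ¥253,808.96.

¥253,808.96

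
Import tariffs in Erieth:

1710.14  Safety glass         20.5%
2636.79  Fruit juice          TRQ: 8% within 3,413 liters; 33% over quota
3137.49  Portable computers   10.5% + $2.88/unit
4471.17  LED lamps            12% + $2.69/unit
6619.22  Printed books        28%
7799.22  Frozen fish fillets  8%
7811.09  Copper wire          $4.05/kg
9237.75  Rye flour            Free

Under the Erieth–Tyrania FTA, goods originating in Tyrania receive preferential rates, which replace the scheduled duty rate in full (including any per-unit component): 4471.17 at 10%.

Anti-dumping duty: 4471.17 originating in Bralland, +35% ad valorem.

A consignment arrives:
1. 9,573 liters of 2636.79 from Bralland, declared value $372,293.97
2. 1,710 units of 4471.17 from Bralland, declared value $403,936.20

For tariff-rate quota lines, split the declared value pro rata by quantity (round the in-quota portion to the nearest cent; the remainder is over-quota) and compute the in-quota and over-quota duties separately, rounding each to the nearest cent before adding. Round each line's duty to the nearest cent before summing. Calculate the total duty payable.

Line 1 (2636.79, Bralland, 9,573 liters, $372,293.97):
Code 2636.79 is under a tariff-rate quota (threshold 3,413 liters). In-quota: 3,413 liters at 8%; over-quota: 6,160 liters at 33%.
Pro-rata value split: in-quota = $372,293.97 × 3,413/9,573 = $132,731.57; over-quota = $372,293.97 − $132,731.57 = $239,562.40.
In-quota duty = $132,731.57 × 8% = $10,618.53. Over-quota duty = $239,562.40 × 33% = $79,055.59.
Line duty = $10,618.53 + $79,055.59 = $89,674.12.
Line 2 (4471.17, Bralland, 1,710 units, $403,936.20):
Base rate for 4471.17 is 12% + $2.69/unit.
4471.17 has an FTA preferential rate, but origin Bralland is not Tyrania; base rate stands.
Additional duty on 4471.17 from Bralland: +35%. Applied ad valorem rate: 12% + 35% = 47%.
Duty = $403,936.20 × 47% + 1,710 × $2.69 = $194,449.91.
Total = $89,674.12 + $194,449.91 = $284,124.03.

$284,124.03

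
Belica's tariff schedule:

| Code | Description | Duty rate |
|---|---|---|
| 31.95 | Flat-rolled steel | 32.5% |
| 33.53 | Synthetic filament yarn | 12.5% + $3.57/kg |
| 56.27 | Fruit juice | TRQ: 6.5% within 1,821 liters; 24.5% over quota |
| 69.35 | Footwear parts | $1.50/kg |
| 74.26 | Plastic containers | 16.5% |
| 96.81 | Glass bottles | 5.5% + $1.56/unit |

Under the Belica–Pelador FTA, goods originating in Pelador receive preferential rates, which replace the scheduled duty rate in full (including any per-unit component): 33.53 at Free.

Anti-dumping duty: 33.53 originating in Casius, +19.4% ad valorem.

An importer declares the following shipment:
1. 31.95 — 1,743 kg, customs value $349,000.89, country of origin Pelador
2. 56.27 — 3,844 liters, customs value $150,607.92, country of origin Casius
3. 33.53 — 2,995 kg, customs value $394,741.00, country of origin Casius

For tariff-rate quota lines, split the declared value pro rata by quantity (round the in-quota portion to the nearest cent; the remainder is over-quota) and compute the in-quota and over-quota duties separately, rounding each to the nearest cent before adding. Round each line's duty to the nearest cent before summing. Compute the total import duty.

Line 1 (31.95, Pelador, 1,743 kg, $349,000.89):
Base rate for 31.95 is 32.5%.
Origin Pelador is the FTA partner but 31.95 is not on the preference list; base rate stands.
Duty = $349,000.89 × 32.5% = $113,425.29.
Line 2 (56.27, Casius, 3,844 liters, $150,607.92):
Code 56.27 is under a tariff-rate quota (threshold 1,821 liters). In-quota: 1,821 liters at 6.5%; over-quota: 2,023 liters at 24.5%.
Pro-rata value split: in-quota = $150,607.92 × 1,821/3,844 = $71,346.78; over-quota = $150,607.92 − $71,346.78 = $79,261.14.
In-quota duty = $71,346.78 × 6.5% = $4,637.54. Over-quota duty = $79,261.14 × 24.5% = $19,418.98.
Line duty = $4,637.54 + $19,418.98 = $24,056.52.
Line 3 (33.53, Casius, 2,995 kg, $394,741.00):
Base rate for 33.53 is 12.5% + $3.57/kg.
33.53 has an FTA preferential rate, but origin Casius is not Pelador; base rate stands.
Additional duty on 33.53 from Casius: +19.4%. Applied ad valorem rate: 12.5% + 19.4% = 31.9%.
Duty = $394,741.00 × 31.9% + 2,995 × $3.57 = $136,614.53.
Total = $113,425.29 + $24,056.52 + $136,614.53 = $274,096.34.

$274,096.34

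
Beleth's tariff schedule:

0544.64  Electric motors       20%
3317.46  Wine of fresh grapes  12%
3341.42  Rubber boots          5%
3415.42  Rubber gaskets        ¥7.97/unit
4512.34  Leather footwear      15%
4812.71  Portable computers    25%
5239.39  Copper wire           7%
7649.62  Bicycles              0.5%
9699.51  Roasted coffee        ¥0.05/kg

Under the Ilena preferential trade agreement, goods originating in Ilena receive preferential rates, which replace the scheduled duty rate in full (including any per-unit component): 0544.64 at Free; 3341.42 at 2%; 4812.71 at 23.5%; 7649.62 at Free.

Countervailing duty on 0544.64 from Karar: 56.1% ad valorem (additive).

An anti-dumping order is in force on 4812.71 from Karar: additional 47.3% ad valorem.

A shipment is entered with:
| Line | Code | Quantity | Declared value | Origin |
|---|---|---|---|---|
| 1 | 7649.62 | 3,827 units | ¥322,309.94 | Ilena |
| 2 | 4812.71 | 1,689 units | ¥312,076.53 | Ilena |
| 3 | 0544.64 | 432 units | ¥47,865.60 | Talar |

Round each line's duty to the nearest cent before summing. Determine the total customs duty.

¥82,911.10

Line 1 (7649.62, Ilena, 3,827 units, ¥322,309.94):
Base rate for 7649.62 is 0.5%.
Origin Ilena qualifies under the Beleth–Ilena agreement and 7649.62 is covered: preferential rate Free applies instead.
Duty = ¥322,309.94 × 0% = ¥0.00.
Line 2 (4812.71, Ilena, 1,689 units, ¥312,076.53):
Base rate for 4812.71 is 25%.
Origin Ilena qualifies under the Beleth–Ilena agreement and 4812.71 is covered: preferential rate 23.5% applies instead.
The additional-duty order on 4812.71 targets Karar, not Ilena; it does not apply.
Duty = ¥312,076.53 × 23.5% = ¥73,337.98.
Line 3 (0544.64, Talar, 432 units, ¥47,865.60):
Base rate for 0544.64 is 20%.
0544.64 has an FTA preferential rate, but origin Talar is not Ilena; base rate stands.
The additional-duty order on 0544.64 targets Karar, not Talar; it does not apply.
Duty = ¥47,865.60 × 20% = ¥9,573.12.
Total = ¥0.00 + ¥73,337.98 + ¥9,573.12 = ¥82,911.10.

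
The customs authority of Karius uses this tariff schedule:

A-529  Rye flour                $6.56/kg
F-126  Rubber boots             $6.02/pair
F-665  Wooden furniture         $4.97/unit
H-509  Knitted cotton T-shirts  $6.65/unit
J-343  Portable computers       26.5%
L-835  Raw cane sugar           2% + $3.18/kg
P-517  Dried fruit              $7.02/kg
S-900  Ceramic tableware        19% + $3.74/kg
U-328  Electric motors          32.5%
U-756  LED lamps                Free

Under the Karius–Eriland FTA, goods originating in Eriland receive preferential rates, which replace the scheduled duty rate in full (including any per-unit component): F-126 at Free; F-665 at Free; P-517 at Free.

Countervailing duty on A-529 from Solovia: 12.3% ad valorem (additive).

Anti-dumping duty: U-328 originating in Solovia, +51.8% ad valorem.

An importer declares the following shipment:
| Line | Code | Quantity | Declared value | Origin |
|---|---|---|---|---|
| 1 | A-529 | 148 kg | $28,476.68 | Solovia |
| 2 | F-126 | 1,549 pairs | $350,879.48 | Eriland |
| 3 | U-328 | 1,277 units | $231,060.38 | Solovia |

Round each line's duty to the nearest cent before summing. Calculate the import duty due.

Line 1 (A-529, Solovia, 148 kg, $28,476.68):
Base rate for A-529 is $6.56/kg.
Additional duty on A-529 from Solovia: +12.3% ad valorem. Applied ad valorem rate = 12.3%.
Duty = $28,476.68 × 12.3% + 148 × $6.56 = $4,473.51.
Line 2 (F-126, Eriland, 1,549 pairs, $350,879.48):
Base rate for F-126 is $6.02/pair.
Origin Eriland qualifies under the Karius–Eriland agreement and F-126 is covered: preferential rate Free applies instead.
Duty = $350,879.48 × 0% = $0.00.
Line 3 (U-328, Solovia, 1,277 units, $231,060.38):
Base rate for U-328 is 32.5%.
Additional duty on U-328 from Solovia: +51.8%. Applied ad valorem rate: 32.5% + 51.8% = 84.3%.
Duty = $231,060.38 × 84.3% = $194,783.90.
Total = $4,473.51 + $0.00 + $194,783.90 = $199,257.41.

$199,257.41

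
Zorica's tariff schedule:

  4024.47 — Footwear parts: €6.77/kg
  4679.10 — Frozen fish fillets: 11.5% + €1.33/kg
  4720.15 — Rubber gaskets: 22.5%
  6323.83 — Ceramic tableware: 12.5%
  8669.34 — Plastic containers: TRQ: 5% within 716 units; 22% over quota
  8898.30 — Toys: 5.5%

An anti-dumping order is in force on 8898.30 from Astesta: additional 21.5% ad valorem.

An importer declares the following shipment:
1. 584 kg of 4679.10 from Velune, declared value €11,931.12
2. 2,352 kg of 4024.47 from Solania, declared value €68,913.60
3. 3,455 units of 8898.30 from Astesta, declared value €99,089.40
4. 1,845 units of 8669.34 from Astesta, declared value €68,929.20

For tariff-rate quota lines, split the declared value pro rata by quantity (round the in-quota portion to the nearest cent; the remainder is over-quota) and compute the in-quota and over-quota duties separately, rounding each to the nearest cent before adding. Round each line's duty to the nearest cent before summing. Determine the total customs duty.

€55,442.95

Line 1 (4679.10, Velune, 584 kg, €11,931.12):
Base rate for 4679.10 is 11.5% + €1.33/kg.
Duty = €11,931.12 × 11.5% + 584 × €1.33 = €2,148.80.
Line 2 (4024.47, Solania, 2,352 kg, €68,913.60):
Base rate for 4024.47 is €6.77/kg.
Duty = 2,352 × €6.77 = €15,923.04.
Line 3 (8898.30, Astesta, 3,455 units, €99,089.40):
Base rate for 8898.30 is 5.5%.
Additional duty on 8898.30 from Astesta: +21.5%. Applied ad valorem rate: 5.5% + 21.5% = 27%.
Duty = €99,089.40 × 27% = €26,754.14.
Line 4 (8669.34, Astesta, 1,845 units, €68,929.20):
Code 8669.34 is under a tariff-rate quota (threshold 716 units). In-quota: 716 units at 5%; over-quota: 1,129 units at 22%.
Pro-rata value split: in-quota = €68,929.20 × 716/1,845 = €26,749.76; over-quota = €68,929.20 − €26,749.76 = €42,179.44.
In-quota duty = €26,749.76 × 5% = €1,337.49. Over-quota duty = €42,179.44 × 22% = €9,279.48.
Line duty = €1,337.49 + €9,279.48 = €10,616.97.
Total = €2,148.80 + €15,923.04 + €26,754.14 + €10,616.97 = €55,442.95.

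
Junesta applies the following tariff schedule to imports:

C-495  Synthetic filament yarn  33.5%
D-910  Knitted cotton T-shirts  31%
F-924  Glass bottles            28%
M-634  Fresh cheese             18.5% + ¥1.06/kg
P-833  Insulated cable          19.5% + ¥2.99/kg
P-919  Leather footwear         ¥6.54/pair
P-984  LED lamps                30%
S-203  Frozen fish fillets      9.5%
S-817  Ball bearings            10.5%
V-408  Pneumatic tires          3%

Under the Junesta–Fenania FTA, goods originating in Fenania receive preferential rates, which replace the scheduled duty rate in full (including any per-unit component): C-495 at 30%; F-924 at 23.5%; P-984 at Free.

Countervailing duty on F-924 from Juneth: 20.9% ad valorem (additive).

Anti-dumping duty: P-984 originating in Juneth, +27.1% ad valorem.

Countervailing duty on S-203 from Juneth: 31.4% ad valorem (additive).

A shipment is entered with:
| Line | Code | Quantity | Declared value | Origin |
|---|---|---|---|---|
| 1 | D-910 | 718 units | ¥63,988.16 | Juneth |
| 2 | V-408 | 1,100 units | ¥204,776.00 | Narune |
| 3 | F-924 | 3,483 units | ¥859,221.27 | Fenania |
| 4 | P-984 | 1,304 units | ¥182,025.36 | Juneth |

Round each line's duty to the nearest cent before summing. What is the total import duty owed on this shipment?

Line 1 (D-910, Juneth, 718 units, ¥63,988.16):
Base rate for D-910 is 31%.
Duty = ¥63,988.16 × 31% = ¥19,836.33.
Line 2 (V-408, Narune, 1,100 units, ¥204,776.00):
Base rate for V-408 is 3%.
Duty = ¥204,776.00 × 3% = ¥6,143.28.
Line 3 (F-924, Fenania, 3,483 units, ¥859,221.27):
Base rate for F-924 is 28%.
Origin Fenania qualifies under the Junesta–Fenania agreement and F-924 is covered: preferential rate 23.5% applies instead.
The additional-duty order on F-924 targets Juneth, not Fenania; it does not apply.
Duty = ¥859,221.27 × 23.5% = ¥201,917.00.
Line 4 (P-984, Juneth, 1,304 units, ¥182,025.36):
Base rate for P-984 is 30%.
P-984 has an FTA preferential rate, but origin Juneth is not Fenania; base rate stands.
Additional duty on P-984 from Juneth: +27.1%. Applied ad valorem rate: 30% + 27.1% = 57.1%.
Duty = ¥182,025.36 × 57.1% = ¥103,936.48.
Total = ¥19,836.33 + ¥6,143.28 + ¥201,917.00 + ¥103,936.48 = ¥331,833.09.

¥331,833.09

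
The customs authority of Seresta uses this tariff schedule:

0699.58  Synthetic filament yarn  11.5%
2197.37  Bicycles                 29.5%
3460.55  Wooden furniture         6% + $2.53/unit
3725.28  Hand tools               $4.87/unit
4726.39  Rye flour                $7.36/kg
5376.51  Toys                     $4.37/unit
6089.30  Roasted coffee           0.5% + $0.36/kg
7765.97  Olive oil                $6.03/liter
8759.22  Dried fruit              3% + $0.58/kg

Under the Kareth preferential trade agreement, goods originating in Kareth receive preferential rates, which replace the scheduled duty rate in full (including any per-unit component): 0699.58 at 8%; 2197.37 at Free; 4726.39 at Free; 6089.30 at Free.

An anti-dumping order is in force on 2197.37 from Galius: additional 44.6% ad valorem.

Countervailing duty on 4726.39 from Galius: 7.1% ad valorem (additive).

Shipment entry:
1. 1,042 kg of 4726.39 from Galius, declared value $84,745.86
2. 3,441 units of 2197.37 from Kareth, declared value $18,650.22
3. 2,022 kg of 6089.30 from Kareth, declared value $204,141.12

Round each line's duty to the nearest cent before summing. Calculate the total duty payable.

$13,686.08

Line 1 (4726.39, Galius, 1,042 kg, $84,745.86):
Base rate for 4726.39 is $7.36/kg.
4726.39 has an FTA preferential rate, but origin Galius is not Kareth; base rate stands.
Additional duty on 4726.39 from Galius: +7.1% ad valorem. Applied ad valorem rate = 7.1%.
Duty = $84,745.86 × 7.1% + 1,042 × $7.36 = $13,686.08.
Line 2 (2197.37, Kareth, 3,441 units, $18,650.22):
Base rate for 2197.37 is 29.5%.
Origin Kareth qualifies under the Seresta–Kareth agreement and 2197.37 is covered: preferential rate Free applies instead.
The additional-duty order on 2197.37 targets Galius, not Kareth; it does not apply.
Duty = $18,650.22 × 0% = $0.00.
Line 3 (6089.30, Kareth, 2,022 kg, $204,141.12):
Base rate for 6089.30 is 0.5% + $0.36/kg.
Origin Kareth qualifies under the Seresta–Kareth agreement and 6089.30 is covered: preferential rate Free applies instead.
Duty = $204,141.12 × 0% = $0.00.
Total = $13,686.08 + $0.00 + $0.00 = $13,686.08.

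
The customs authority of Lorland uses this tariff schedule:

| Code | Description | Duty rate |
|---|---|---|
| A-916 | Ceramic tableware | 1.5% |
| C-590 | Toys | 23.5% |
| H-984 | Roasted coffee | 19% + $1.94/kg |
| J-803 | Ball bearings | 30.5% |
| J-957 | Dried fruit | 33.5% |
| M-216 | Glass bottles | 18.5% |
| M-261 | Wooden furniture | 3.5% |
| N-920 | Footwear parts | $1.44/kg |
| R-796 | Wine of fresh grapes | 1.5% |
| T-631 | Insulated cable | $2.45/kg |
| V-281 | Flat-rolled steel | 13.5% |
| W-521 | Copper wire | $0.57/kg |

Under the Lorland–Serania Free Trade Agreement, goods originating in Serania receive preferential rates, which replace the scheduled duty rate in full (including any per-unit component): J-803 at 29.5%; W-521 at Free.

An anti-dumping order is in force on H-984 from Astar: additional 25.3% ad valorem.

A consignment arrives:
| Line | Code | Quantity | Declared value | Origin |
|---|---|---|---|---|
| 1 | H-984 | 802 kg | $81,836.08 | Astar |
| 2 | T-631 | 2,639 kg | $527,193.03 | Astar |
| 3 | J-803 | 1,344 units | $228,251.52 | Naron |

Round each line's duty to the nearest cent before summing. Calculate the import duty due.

$113,891.52

Line 1 (H-984, Astar, 802 kg, $81,836.08):
Base rate for H-984 is 19% + $1.94/kg.
Additional duty on H-984 from Astar: +25.3%. Applied ad valorem rate: 19% + 25.3% = 44.3%.
Duty = $81,836.08 × 44.3% + 802 × $1.94 = $37,809.26.
Line 2 (T-631, Astar, 2,639 kg, $527,193.03):
Base rate for T-631 is $2.45/kg.
Duty = 2,639 × $2.45 = $6,465.55.
Line 3 (J-803, Naron, 1,344 units, $228,251.52):
Base rate for J-803 is 30.5%.
J-803 has an FTA preferential rate, but origin Naron is not Serania; base rate stands.
Duty = $228,251.52 × 30.5% = $69,616.71.
Total = $37,809.26 + $6,465.55 + $69,616.71 = $113,891.52.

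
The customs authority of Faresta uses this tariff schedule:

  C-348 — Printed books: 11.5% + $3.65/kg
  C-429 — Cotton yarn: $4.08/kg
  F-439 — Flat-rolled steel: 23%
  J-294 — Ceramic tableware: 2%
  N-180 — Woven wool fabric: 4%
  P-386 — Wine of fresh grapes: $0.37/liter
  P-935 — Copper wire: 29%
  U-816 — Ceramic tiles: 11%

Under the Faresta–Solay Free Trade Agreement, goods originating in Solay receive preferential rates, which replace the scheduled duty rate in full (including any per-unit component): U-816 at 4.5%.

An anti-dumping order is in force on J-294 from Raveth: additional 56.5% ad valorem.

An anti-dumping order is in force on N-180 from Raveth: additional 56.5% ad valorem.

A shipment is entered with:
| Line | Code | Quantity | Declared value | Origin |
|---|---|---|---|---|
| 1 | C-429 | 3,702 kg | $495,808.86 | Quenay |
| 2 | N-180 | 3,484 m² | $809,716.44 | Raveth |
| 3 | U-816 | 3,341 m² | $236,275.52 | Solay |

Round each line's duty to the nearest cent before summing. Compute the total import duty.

Line 1 (C-429, Quenay, 3,702 kg, $495,808.86):
Base rate for C-429 is $4.08/kg.
Duty = 3,702 × $4.08 = $15,104.16.
Line 2 (N-180, Raveth, 3,484 m², $809,716.44):
Base rate for N-180 is 4%.
Additional duty on N-180 from Raveth: +56.5%. Applied ad valorem rate: 4% + 56.5% = 60.5%.
Duty = $809,716.44 × 60.5% = $489,878.45.
Line 3 (U-816, Solay, 3,341 m², $236,275.52):
Base rate for U-816 is 11%.
Origin Solay qualifies under the Faresta–Solay agreement and U-816 is covered: preferential rate 4.5% applies instead.
Duty = $236,275.52 × 4.5% = $10,632.40.
Total = $15,104.16 + $489,878.45 + $10,632.40 = $515,615.01.

$515,615.01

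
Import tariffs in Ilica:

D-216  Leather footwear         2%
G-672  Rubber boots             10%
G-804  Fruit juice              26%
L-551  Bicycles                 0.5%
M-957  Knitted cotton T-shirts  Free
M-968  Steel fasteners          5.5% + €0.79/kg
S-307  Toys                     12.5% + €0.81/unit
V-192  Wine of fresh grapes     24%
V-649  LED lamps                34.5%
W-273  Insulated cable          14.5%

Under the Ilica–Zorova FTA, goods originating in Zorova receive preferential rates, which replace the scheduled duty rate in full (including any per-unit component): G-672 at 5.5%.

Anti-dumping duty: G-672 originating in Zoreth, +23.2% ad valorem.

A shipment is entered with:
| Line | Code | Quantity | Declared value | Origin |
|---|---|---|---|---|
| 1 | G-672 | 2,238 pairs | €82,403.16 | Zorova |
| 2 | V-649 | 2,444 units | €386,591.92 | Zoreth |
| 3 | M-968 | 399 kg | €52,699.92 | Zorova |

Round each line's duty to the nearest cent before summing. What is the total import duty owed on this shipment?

Line 1 (G-672, Zorova, 2,238 pairs, €82,403.16):
Base rate for G-672 is 10%.
Origin Zorova qualifies under the Ilica–Zorova agreement and G-672 is covered: preferential rate 5.5% applies instead.
The additional-duty order on G-672 targets Zoreth, not Zorova; it does not apply.
Duty = €82,403.16 × 5.5% = €4,532.17.
Line 2 (V-649, Zoreth, 2,444 units, €386,591.92):
Base rate for V-649 is 34.5%.
Duty = €386,591.92 × 34.5% = €133,374.21.
Line 3 (M-968, Zorova, 399 kg, €52,699.92):
Base rate for M-968 is 5.5% + €0.79/kg.
Origin Zorova is the FTA partner but M-968 is not on the preference list; base rate stands.
Duty = €52,699.92 × 5.5% + 399 × €0.79 = €3,213.71.
Total = €4,532.17 + €133,374.21 + €3,213.71 = €141,120.09.

€141,120.09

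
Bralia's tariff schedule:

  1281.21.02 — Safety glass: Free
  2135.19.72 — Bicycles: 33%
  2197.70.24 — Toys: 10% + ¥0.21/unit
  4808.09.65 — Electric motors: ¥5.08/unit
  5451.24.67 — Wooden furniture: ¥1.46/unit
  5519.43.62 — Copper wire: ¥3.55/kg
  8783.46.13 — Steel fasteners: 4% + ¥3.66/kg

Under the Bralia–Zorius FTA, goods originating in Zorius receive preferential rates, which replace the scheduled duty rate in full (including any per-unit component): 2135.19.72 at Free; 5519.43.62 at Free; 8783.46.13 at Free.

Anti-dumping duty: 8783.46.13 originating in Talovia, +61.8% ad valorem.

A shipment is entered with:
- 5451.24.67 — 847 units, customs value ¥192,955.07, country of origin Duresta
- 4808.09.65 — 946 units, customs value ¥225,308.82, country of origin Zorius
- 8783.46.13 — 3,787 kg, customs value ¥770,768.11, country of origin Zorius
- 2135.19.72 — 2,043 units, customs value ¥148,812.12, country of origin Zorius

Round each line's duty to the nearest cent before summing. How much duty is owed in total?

Line 1 (5451.24.67, Duresta, 847 units, ¥192,955.07):
Base rate for 5451.24.67 is ¥1.46/unit.
Duty = 847 × ¥1.46 = ¥1,236.62.
Line 2 (4808.09.65, Zorius, 946 units, ¥225,308.82):
Base rate for 4808.09.65 is ¥5.08/unit.
Origin Zorius is the FTA partner but 4808.09.65 is not on the preference list; base rate stands.
Duty = 946 × ¥5.08 = ¥4,805.68.
Line 3 (8783.46.13, Zorius, 3,787 kg, ¥770,768.11):
Base rate for 8783.46.13 is 4% + ¥3.66/kg.
Origin Zorius qualifies under the Bralia–Zorius agreement and 8783.46.13 is covered: preferential rate Free applies instead.
The additional-duty order on 8783.46.13 targets Talovia, not Zorius; it does not apply.
Duty = ¥770,768.11 × 0% = ¥0.00.
Line 4 (2135.19.72, Zorius, 2,043 units, ¥148,812.12):
Base rate for 2135.19.72 is 33%.
Origin Zorius qualifies under the Bralia–Zorius agreement and 2135.19.72 is covered: preferential rate Free applies instead.
Duty = ¥148,812.12 × 0% = ¥0.00.
Total = ¥1,236.62 + ¥4,805.68 + ¥0.00 + ¥0.00 = ¥6,042.30.

¥6,042.30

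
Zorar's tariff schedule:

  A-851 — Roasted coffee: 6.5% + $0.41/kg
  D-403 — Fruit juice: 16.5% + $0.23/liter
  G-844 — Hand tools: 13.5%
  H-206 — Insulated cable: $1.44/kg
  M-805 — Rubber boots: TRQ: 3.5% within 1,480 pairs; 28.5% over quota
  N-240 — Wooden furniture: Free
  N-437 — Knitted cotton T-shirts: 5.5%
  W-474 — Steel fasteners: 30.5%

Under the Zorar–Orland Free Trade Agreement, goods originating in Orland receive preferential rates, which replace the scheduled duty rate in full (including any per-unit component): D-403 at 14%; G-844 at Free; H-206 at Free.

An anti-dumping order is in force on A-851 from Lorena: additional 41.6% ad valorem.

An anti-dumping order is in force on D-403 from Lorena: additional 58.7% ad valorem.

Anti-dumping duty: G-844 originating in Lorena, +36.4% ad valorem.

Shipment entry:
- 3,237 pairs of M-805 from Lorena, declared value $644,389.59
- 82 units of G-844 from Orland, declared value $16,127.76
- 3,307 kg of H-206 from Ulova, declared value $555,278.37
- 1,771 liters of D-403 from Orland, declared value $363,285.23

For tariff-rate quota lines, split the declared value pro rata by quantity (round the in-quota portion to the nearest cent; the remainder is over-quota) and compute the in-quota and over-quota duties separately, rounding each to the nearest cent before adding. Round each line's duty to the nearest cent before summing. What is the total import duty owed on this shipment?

Line 1 (M-805, Lorena, 3,237 pairs, $644,389.59):
Code M-805 is under a tariff-rate quota (threshold 1,480 pairs). In-quota: 1,480 pairs at 3.5%; over-quota: 1,757 pairs at 28.5%.
Pro-rata value split: in-quota = $644,389.59 × 1,480/3,237 = $294,623.60; over-quota = $644,389.59 − $294,623.60 = $349,765.99.
In-quota duty = $294,623.60 × 3.5% = $10,311.83. Over-quota duty = $349,765.99 × 28.5% = $99,683.31.
Line duty = $10,311.83 + $99,683.31 = $109,995.14.
Line 2 (G-844, Orland, 82 units, $16,127.76):
Base rate for G-844 is 13.5%.
Origin Orland qualifies under the Zorar–Orland agreement and G-844 is covered: preferential rate Free applies instead.
The additional-duty order on G-844 targets Lorena, not Orland; it does not apply.
Duty = $16,127.76 × 0% = $0.00.
Line 3 (H-206, Ulova, 3,307 kg, $555,278.37):
Base rate for H-206 is $1.44/kg.
H-206 has an FTA preferential rate, but origin Ulova is not Orland; base rate stands.
Duty = 3,307 × $1.44 = $4,762.08.
Line 4 (D-403, Orland, 1,771 liters, $363,285.23):
Base rate for D-403 is 16.5% + $0.23/liter.
Origin Orland qualifies under the Zorar–Orland agreement and D-403 is covered: preferential rate 14% applies instead.
The additional-duty order on D-403 targets Lorena, not Orland; it does not apply.
Duty = $363,285.23 × 14% = $50,859.93.
Total = $109,995.14 + $0.00 + $4,762.08 + $50,859.93 = $165,617.15.

$165,617.15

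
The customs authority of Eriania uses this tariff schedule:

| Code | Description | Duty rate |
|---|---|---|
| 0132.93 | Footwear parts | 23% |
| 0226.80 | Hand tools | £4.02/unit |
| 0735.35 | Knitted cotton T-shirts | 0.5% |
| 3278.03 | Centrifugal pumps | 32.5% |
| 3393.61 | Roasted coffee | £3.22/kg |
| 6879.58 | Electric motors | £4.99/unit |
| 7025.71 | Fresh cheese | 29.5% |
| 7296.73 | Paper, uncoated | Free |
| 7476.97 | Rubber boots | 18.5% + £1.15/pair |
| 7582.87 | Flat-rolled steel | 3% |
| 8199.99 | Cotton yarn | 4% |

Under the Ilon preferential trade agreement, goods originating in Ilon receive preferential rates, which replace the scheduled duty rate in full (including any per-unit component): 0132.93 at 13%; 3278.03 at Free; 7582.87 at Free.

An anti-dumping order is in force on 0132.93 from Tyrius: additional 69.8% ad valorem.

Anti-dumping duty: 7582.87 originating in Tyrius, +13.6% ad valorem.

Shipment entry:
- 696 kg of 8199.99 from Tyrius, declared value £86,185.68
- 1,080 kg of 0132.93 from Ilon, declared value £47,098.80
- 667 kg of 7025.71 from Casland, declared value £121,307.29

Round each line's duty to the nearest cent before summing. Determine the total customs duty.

Line 1 (8199.99, Tyrius, 696 kg, £86,185.68):
Base rate for 8199.99 is 4%.
Duty = £86,185.68 × 4% = £3,447.43.
Line 2 (0132.93, Ilon, 1,080 kg, £47,098.80):
Base rate for 0132.93 is 23%.
Origin Ilon qualifies under the Eriania–Ilon agreement and 0132.93 is covered: preferential rate 13% applies instead.
The additional-duty order on 0132.93 targets Tyrius, not Ilon; it does not apply.
Duty = £47,098.80 × 13% = £6,122.84.
Line 3 (7025.71, Casland, 667 kg, £121,307.29):
Base rate for 7025.71 is 29.5%.
Duty = £121,307.29 × 29.5% = £35,785.65.
Total = £3,447.43 + £6,122.84 + £35,785.65 = £45,355.92.

£45,355.92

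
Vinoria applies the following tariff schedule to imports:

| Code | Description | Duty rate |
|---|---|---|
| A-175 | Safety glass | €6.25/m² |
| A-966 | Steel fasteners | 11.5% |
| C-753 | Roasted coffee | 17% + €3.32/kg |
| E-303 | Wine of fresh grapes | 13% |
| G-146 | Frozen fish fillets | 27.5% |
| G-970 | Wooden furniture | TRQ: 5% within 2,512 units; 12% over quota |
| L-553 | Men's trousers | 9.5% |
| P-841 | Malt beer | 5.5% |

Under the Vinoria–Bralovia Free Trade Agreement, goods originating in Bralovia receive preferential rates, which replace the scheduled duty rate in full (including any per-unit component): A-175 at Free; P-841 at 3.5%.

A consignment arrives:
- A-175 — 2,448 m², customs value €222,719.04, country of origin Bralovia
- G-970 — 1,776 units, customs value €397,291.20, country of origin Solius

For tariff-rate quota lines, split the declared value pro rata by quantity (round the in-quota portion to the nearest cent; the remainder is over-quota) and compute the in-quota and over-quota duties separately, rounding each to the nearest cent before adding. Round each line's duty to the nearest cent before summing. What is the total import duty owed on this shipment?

€19,864.56

Line 1 (A-175, Bralovia, 2,448 m², €222,719.04):
Base rate for A-175 is €6.25/m².
Origin Bralovia qualifies under the Vinoria–Bralovia agreement and A-175 is covered: preferential rate Free applies instead.
Duty = €222,719.04 × 0% = €0.00.
Line 2 (G-970, Solius, 1,776 units, €397,291.20):
Code G-970 is under a tariff-rate quota (threshold 2,512 units). Quantity 1,776 units is within the quota, so the in-quota rate 5% applies to the full value.
Duty = €397,291.20 × 5% = €19,864.56.
Total = €0.00 + €19,864.56 = €19,864.56.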